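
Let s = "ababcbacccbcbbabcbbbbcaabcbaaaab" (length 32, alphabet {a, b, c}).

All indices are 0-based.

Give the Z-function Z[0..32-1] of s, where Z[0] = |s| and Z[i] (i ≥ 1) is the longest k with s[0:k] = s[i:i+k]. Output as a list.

[32, 0, 2, 0, 0, 0, 1, 0, 0, 0, 0, 0, 0, 0, 2, 0, 0, 0, 0, 0, 0, 0, 1, 2, 0, 0, 0, 1, 1, 1, 2, 0]

Z[0]=32
i=1: i≥r, start 0; Z[1]=0
i=2: i≥r, start 0; Z[2]=2 extend→box=[2,4)
i=3: min(r-i=1, Z[1]=0)=0; Z[3]=0
i=4: i≥r, start 0; Z[4]=0
i=5: i≥r, start 0; Z[5]=0
i=6: i≥r, start 0; Z[6]=1 extend→box=[6,7)
i=7: i≥r, start 0; Z[7]=0
i=8: i≥r, start 0; Z[8]=0
i=9: i≥r, start 0; Z[9]=0
i=10: i≥r, start 0; Z[10]=0
i=11: i≥r, start 0; Z[11]=0
i=12: i≥r, start 0; Z[12]=0
i=13: i≥r, start 0; Z[13]=0
i=14: i≥r, start 0; Z[14]=2 extend→box=[14,16)
i=15: min(r-i=1, Z[1]=0)=0; Z[15]=0
i=16: i≥r, start 0; Z[16]=0
i=17: i≥r, start 0; Z[17]=0
i=18: i≥r, start 0; Z[18]=0
i=19: i≥r, start 0; Z[19]=0
i=20: i≥r, start 0; Z[20]=0
i=21: i≥r, start 0; Z[21]=0
i=22: i≥r, start 0; Z[22]=1 extend→box=[22,23)
i=23: i≥r, start 0; Z[23]=2 extend→box=[23,25)
i=24: min(r-i=1, Z[1]=0)=0; Z[24]=0
i=25: i≥r, start 0; Z[25]=0
i=26: i≥r, start 0; Z[26]=0
i=27: i≥r, start 0; Z[27]=1 extend→box=[27,28)
i=28: i≥r, start 0; Z[28]=1 extend→box=[28,29)
i=29: i≥r, start 0; Z[29]=1 extend→box=[29,30)
i=30: i≥r, start 0; Z[30]=2 extend→box=[30,32)
i=31: min(r-i=1, Z[1]=0)=0; Z[31]=0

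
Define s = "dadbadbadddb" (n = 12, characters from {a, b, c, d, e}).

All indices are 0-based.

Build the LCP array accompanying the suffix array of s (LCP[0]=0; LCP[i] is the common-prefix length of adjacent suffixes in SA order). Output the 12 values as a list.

rank→(start, suffix):
  0 → (1, 'adbadbadddb')
  1 → (4, 'adbadddb')
  2 → (7, 'adddb')
  3 → (11, 'b')
  4 → (3, 'badbadddb')
  5 → (6, 'badddb')
  6 → (0, 'dadbadbadddb')
  7 → (10, 'db')
  8 → (2, 'dbadbadddb')
  9 → (5, 'dbadddb')
  10 → (9, 'ddb')
  11 → (8, 'dddb')

SA = [1, 4, 7, 11, 3, 6, 0, 10, 2, 5, 9, 8]
rank  pair      lcp
   1  s[1:],s[4:]  5  'adbad'
   2  s[4:],s[7:]  2  'ad'
   3  s[7:],s[11:]  0  ''
   4  s[11:],s[3:]  1  'b'
   5  s[3:],s[6:]  3  'bad'
   6  s[6:],s[0:]  0  ''
   7  s[0:],s[10:]  1  'd'
   8  s[10:],s[2:]  2  'db'
   9  s[2:],s[5:]  4  'dbad'
  10  s[5:],s[9:]  1  'd'
  11  s[9:],s[8:]  2  'dd'

[0, 5, 2, 0, 1, 3, 0, 1, 2, 4, 1, 2]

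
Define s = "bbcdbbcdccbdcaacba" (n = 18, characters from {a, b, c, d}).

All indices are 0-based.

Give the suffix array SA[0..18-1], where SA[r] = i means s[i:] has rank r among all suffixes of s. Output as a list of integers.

[17, 13, 14, 16, 0, 4, 1, 5, 10, 12, 15, 9, 8, 2, 6, 3, 11, 7]

rank→(start, suffix):
  0 → (17, 'a')
  1 → (13, 'aacba')
  2 → (14, 'acba')
  3 → (16, 'ba')
  4 → (0, 'bbcdbbcdccbdcaacba')
  5 → (4, 'bbcdccbdcaacba')
  6 → (1, 'bcdbbcdccbdcaacba')
  7 → (5, 'bcdccbdcaacba')
  8 → (10, 'bdcaacba')
  9 → (12, 'caacba')
  10 → (15, 'cba')
  11 → (9, 'cbdcaacba')
  12 → (8, 'ccbdcaacba')
  13 → (2, 'cdbbcdccbdcaacba')
  14 → (6, 'cdccbdcaacba')
  15 → (3, 'dbbcdccbdcaacba')
  16 → (11, 'dcaacba')
  17 → (7, 'dccbdcaacba')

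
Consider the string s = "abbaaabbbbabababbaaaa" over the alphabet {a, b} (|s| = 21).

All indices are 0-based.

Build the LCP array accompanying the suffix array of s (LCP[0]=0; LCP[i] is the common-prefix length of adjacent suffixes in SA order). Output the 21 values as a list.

rank→(start, suffix):
  0 → (20, 'a')
  1 → (19, 'aa')
  2 → (18, 'aaa')
  3 → (17, 'aaaa')
  4 → (3, 'aaabbbbabababbaaaa')
  5 → (4, 'aabbbbabababbaaaa')
  6 → (10, 'abababbaaaa')
  7 → (12, 'ababbaaaa')
  8 → (14, 'abbaaaa')
  9 → (0, 'abbaaabbbbabababbaaaa')
  10 → (5, 'abbbbabababbaaaa')
  11 → (16, 'baaaa')
  12 → (2, 'baaabbbbabababbaaaa')
  13 → (9, 'babababbaaaa')
  14 → (11, 'bababbaaaa')
  15 → (13, 'babbaaaa')
  16 → (15, 'bbaaaa')
  17 → (1, 'bbaaabbbbabababbaaaa')
  18 → (8, 'bbabababbaaaa')
  19 → (7, 'bbbabababbaaaa')
  20 → (6, 'bbbbabababbaaaa')

SA = [20, 19, 18, 17, 3, 4, 10, 12, 14, 0, 5, 16, 2, 9, 11, 13, 15, 1, 8, 7, 6]
i: (SA[i-1],SA[i]) lcp shared
  1: (20,19) 1 'a'
  2: (19,18) 2 'aa'
  3: (18,17) 3 'aaa'
  4: (17,3) 3 'aaa'
  5: (3,4) 2 'aa'
  6: (4,10) 1 'a'
  7: (10,12) 4 'abab'
  8: (12,14) 2 'ab'
  9: (14,0) 6 'abbaaa'
  10: (0,5) 3 'abb'
  11: (5,16) 0 ''
  12: (16,2) 4 'baaa'
  13: (2,9) 2 'ba'
  14: (9,11) 5 'babab'
  15: (11,13) 3 'bab'
  16: (13,15) 1 'b'
  17: (15,1) 5 'bbaaa'
  18: (1,8) 3 'bba'
  19: (8,7) 2 'bb'
  20: (7,6) 3 'bbb'

[0, 1, 2, 3, 3, 2, 1, 4, 2, 6, 3, 0, 4, 2, 5, 3, 1, 5, 3, 2, 3]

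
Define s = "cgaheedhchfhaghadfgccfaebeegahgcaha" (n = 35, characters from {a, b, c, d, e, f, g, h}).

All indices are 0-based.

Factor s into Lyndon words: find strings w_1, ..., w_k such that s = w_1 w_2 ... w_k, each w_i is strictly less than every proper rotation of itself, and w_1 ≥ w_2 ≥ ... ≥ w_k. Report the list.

emit factor 1: 'cg' (i=0, period=2)
emit factor 2: 'aheedhchfh' (i=2, period=10)
emit factor 3: 'agh' (i=12, period=3)
emit factor 4: 'adfgccfaebeegahgcah' (i=15, period=19)
emit factor 5: 'a' (i=34, period=1)

["cg", "aheedhchfh", "agh", "adfgccfaebeegahgcah", "a"]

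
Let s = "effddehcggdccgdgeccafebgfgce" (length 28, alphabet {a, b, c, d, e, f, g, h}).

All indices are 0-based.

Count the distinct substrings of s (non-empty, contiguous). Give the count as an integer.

383

rank | idx | suffix
   0 |  19 | afebgfgce
   1 |  22 | bgfgce
   2 |  18 | cafebgfgce
   3 |  17 | ccafebgfgce
   4 |  11 | ccgdgeccafebgfgce
   5 |  26 | ce
   6 |  12 | cgdgeccafebgfgce
   7 |   7 | cggdccgdgeccafebgfgce
   8 |  10 | dccgdgeccafebgfgce
   9 |   3 | ddehcggdccgdgeccafebgfgce
  10 |   4 | dehcggdccgdgeccafebgfgce
  11 |  14 | dgeccafebgfgce
  12 |  27 | e
  13 |  21 | ebgfgce
  14 |  16 | eccafebgfgce
  15 |   0 | effddehcggdccgdgeccafebgfgce
  16 |   5 | ehcggdccgdgeccafebgfgce
  17 |   2 | fddehcggdccgdgeccafebgfgce
  18 |  20 | febgfgce
  19 |   1 | ffddehcggdccgdgeccafebgfgce
  20 |  24 | fgce
  21 |  25 | gce
  22 |   9 | gdccgdgeccafebgfgce
  23 |  13 | gdgeccafebgfgce
  24 |  15 | geccafebgfgce
  25 |  23 | gfgce
  26 |   8 | ggdccgdgeccafebgfgce
  27 |   6 | hcggdccgdgeccafebgfgce

SA = [19, 22, 18, 17, 11, 26, 12, 7, 10, 3, 4, 14, 27, 21, 16, 0, 5, 2, 20, 1, 24, 25, 9, 13, 15, 23, 8, 6]
rank  pair      lcp
   1  s[19:],s[22:]  0  ''
   2  s[22:],s[18:]  0  ''
   3  s[18:],s[17:]  1  'c'
   4  s[17:],s[11:]  2  'cc'
   5  s[11:],s[26:]  1  'c'
   6  s[26:],s[12:]  1  'c'
   7  s[12:],s[7:]  2  'cg'
   8  s[7:],s[10:]  0  ''
   9  s[10:],s[3:]  1  'd'
  10  s[3:],s[4:]  1  'd'
  11  s[4:],s[14:]  1  'd'
  12  s[14:],s[27:]  0  ''
  13  s[27:],s[21:]  1  'e'
  14  s[21:],s[16:]  1  'e'
  15  s[16:],s[0:]  1  'e'
  16  s[0:],s[5:]  1  'e'
  17  s[5:],s[2:]  0  ''
  18  s[2:],s[20:]  1  'f'
  19  s[20:],s[1:]  1  'f'
  20  s[1:],s[24:]  1  'f'
  21  s[24:],s[25:]  0  ''
  22  s[25:],s[9:]  1  'g'
  23  s[9:],s[13:]  2  'gd'
  24  s[13:],s[15:]  1  'g'
  25  s[15:],s[23:]  1  'g'
  26  s[23:],s[8:]  1  'g'
  27  s[8:],s[6:]  0  ''

n(n+1)/2 = 28·29/2 = 406
Σ LCP = 0 + 0 + 0 + 1 + 2 + 1 + 1 + 2 + 0 + 1 + 1 + 1 + 0 + 1 + 1 + 1 + 1 + 0 + 1 + 1 + 1 + 0 + 1 + 2 + 1 + 1 + 1 + 0 = 23
distinct = 406 − 23 = 383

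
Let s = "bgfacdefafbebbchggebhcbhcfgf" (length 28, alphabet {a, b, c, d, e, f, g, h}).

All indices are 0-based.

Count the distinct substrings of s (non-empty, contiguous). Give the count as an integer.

rank→(start, suffix):
  0 → (3, 'acdefafbebbchggebhcbhcfgf')
  1 → (8, 'afbebbchggebhcbhcfgf')
  2 → (12, 'bbchggebhcbhcfgf')
  3 → (13, 'bchggebhcbhcfgf')
  4 → (10, 'bebbchggebhcbhcfgf')
  5 → (0, 'bgfacdefafbebbchggebhcbhcfgf')
  6 → (19, 'bhcbhcfgf')
  7 → (22, 'bhcfgf')
  8 → (21, 'cbhcfgf')
  9 → (4, 'cdefafbebbchggebhcbhcfgf')
  10 → (24, 'cfgf')
  11 → (14, 'chggebhcbhcfgf')
  12 → (5, 'defafbebbchggebhcbhcfgf')
  13 → (11, 'ebbchggebhcbhcfgf')
  14 → (18, 'ebhcbhcfgf')
  15 → (6, 'efafbebbchggebhcbhcfgf')
  16 → (27, 'f')
  17 → (2, 'facdefafbebbchggebhcbhcfgf')
  18 → (7, 'fafbebbchggebhcbhcfgf')
  19 → (9, 'fbebbchggebhcbhcfgf')
  20 → (25, 'fgf')
  21 → (17, 'gebhcbhcfgf')
  22 → (26, 'gf')
  23 → (1, 'gfacdefafbebbchggebhcbhcfgf')
  24 → (16, 'ggebhcbhcfgf')
  25 → (20, 'hcbhcfgf')
  26 → (23, 'hcfgf')
  27 → (15, 'hggebhcbhcfgf')

SA = [3, 8, 12, 13, 10, 0, 19, 22, 21, 4, 24, 14, 5, 11, 18, 6, 27, 2, 7, 9, 25, 17, 26, 1, 16, 20, 23, 15]
rank  pair      lcp
   1  s[3:],s[8:]  1  'a'
   2  s[8:],s[12:]  0  ''
   3  s[12:],s[13:]  1  'b'
   4  s[13:],s[10:]  1  'b'
   5  s[10:],s[0:]  1  'b'
   6  s[0:],s[19:]  1  'b'
   7  s[19:],s[22:]  3  'bhc'
   8  s[22:],s[21:]  0  ''
   9  s[21:],s[4:]  1  'c'
  10  s[4:],s[24:]  1  'c'
  11  s[24:],s[14:]  1  'c'
  12  s[14:],s[5:]  0  ''
  13  s[5:],s[11:]  0  ''
  14  s[11:],s[18:]  2  'eb'
  15  s[18:],s[6:]  1  'e'
  16  s[6:],s[27:]  0  ''
  17  s[27:],s[2:]  1  'f'
  18  s[2:],s[7:]  2  'fa'
  19  s[7:],s[9:]  1  'f'
  20  s[9:],s[25:]  1  'f'
  21  s[25:],s[17:]  0  ''
  22  s[17:],s[26:]  1  'g'
  23  s[26:],s[1:]  2  'gf'
  24  s[1:],s[16:]  1  'g'
  25  s[16:],s[20:]  0  ''
  26  s[20:],s[23:]  2  'hc'
  27  s[23:],s[15:]  1  'h'

n(n+1)/2 = 28·29/2 = 406
Σ LCP = 0 + 1 + 0 + 1 + 1 + 1 + 1 + 3 + 0 + 1 + 1 + 1 + 0 + 0 + 2 + 1 + 0 + 1 + 2 + 1 + 1 + 0 + 1 + 2 + 1 + 0 + 2 + 1 = 26
distinct = 406 − 26 = 380

380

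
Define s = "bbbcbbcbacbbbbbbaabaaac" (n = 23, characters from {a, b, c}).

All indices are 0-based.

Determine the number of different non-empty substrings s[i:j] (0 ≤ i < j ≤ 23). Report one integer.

229

rank→(start, suffix):
  0 → (19, 'aaac')
  1 → (16, 'aabaaac')
  2 → (20, 'aac')
  3 → (17, 'abaaac')
  4 → (21, 'ac')
  5 → (8, 'acbbbbbbaabaaac')
  6 → (18, 'baaac')
  7 → (15, 'baabaaac')
  8 → (7, 'bacbbbbbbaabaaac')
  9 → (14, 'bbaabaaac')
  10 → (13, 'bbbaabaaac')
  11 → (12, 'bbbbaabaaac')
  12 → (11, 'bbbbbaabaaac')
  13 → (10, 'bbbbbbaabaaac')
  14 → (0, 'bbbcbbcbacbbbbbbaabaaac')
  15 → (4, 'bbcbacbbbbbbaabaaac')
  16 → (1, 'bbcbbcbacbbbbbbaabaaac')
  17 → (5, 'bcbacbbbbbbaabaaac')
  18 → (2, 'bcbbcbacbbbbbbaabaaac')
  19 → (22, 'c')
  20 → (6, 'cbacbbbbbbaabaaac')
  21 → (9, 'cbbbbbbaabaaac')
  22 → (3, 'cbbcbacbbbbbbaabaaac')

SA = [19, 16, 20, 17, 21, 8, 18, 15, 7, 14, 13, 12, 11, 10, 0, 4, 1, 5, 2, 22, 6, 9, 3]
rank  pair      lcp
   1  s[19:],s[16:]  2  'aa'
   2  s[16:],s[20:]  2  'aa'
   3  s[20:],s[17:]  1  'a'
   4  s[17:],s[21:]  1  'a'
   5  s[21:],s[8:]  2  'ac'
   6  s[8:],s[18:]  0  ''
   7  s[18:],s[15:]  3  'baa'
   8  s[15:],s[7:]  2  'ba'
   9  s[7:],s[14:]  1  'b'
  10  s[14:],s[13:]  2  'bb'
  11  s[13:],s[12:]  3  'bbb'
  12  s[12:],s[11:]  4  'bbbb'
  13  s[11:],s[10:]  5  'bbbbb'
  14  s[10:],s[0:]  3  'bbb'
  15  s[0:],s[4:]  2  'bb'
  16  s[4:],s[1:]  4  'bbcb'
  17  s[1:],s[5:]  1  'b'
  18  s[5:],s[2:]  3  'bcb'
  19  s[2:],s[22:]  0  ''
  20  s[22:],s[6:]  1  'c'
  21  s[6:],s[9:]  2  'cb'
  22  s[9:],s[3:]  3  'cbb'

n(n+1)/2 = 23·24/2 = 276
Σ LCP = 0 + 2 + 2 + 1 + 1 + 2 + 0 + 3 + 2 + 1 + 2 + 3 + 4 + 5 + 3 + 2 + 4 + 1 + 3 + 0 + 1 + 2 + 3 = 47
distinct = 276 − 47 = 229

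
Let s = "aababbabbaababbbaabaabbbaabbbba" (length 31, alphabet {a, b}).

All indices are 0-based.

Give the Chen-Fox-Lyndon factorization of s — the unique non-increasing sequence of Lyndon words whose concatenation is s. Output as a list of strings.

emit factor 1: 'aababbabbaababbb' (i=0, period=16)
emit factor 2: 'aabaabbbaabbbb' (i=16, period=14)
emit factor 3: 'a' (i=30, period=1)

["aababbabbaababbb", "aabaabbbaabbbb", "a"]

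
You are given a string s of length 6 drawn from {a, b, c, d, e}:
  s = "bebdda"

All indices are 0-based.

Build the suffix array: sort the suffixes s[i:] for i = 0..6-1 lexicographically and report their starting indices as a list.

[5, 2, 0, 4, 3, 1]

rank | idx | suffix
   0 |   5 | a
   1 |   2 | bdda
   2 |   0 | bebdda
   3 |   4 | da
   4 |   3 | dda
   5 |   1 | ebdda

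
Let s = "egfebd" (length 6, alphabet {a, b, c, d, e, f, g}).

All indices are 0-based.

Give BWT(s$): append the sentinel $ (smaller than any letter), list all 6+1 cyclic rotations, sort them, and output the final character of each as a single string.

debf$ge

rank  rotation last
    0  $egfebd  d
    1  bd$egfe  e
    2  d$egfeb  b
    3  ebd$egf  f
    4  egfebd$  $
    5  febd$eg  g
    6  gfebd$e  e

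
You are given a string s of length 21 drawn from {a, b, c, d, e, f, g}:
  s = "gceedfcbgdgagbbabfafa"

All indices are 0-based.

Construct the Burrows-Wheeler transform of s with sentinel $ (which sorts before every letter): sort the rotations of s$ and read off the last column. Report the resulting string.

afbfgbgacfgegecabdda$b

rank  rotation                last
    0  $gceedfcbgdgagbbabfafa  a
    1  a$gceedfcbgdgagbbabfaf  f
    2  abfafa$gceedfcbgdgagbb  b
    3  afa$gceedfcbgdgagbbabf  f
    4  agbbabfafa$gceedfcbgdg  g
    5  babfafa$gceedfcbgdgagb  b
    6  bbabfafa$gceedfcbgdgag  g
    7  bfafa$gceedfcbgdgagbba  a
    8  bgdgagbbabfafa$gceedfc  c
    9  cbgdgagbbabfafa$gceedf  f
   10  ceedfcbgdgagbbabfafa$g  g
   11  dfcbgdgagbbabfafa$gcee  e
   12  dgagbbabfafa$gceedfcbg  g
   13  edfcbgdgagbbabfafa$gce  e
   14  eedfcbgdgagbbabfafa$gc  c
   15  fa$gceedfcbgdgagbbabfa  a
   16  fafa$gceedfcbgdgagbbab  b
   17  fcbgdgagbbabfafa$gceed  d
   18  gagbbabfafa$gceedfcbgd  d
   19  gbbabfafa$gceedfcbgdga  a
   20  gceedfcbgdgagbbabfafa$  $
   21  gdgagbbabfafa$gceedfcb  b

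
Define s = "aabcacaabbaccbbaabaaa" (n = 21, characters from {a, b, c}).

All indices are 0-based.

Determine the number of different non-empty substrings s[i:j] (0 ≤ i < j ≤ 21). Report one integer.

198

sorted suffixes:
  #0 SA[0]=20  'a'
  #1 SA[1]=19  'aa'
  #2 SA[2]=18  'aaa'
  #3 SA[3]=15  'aabaaa'
  #4 SA[4]=6  'aabbaccbbaabaaa'
  #5 SA[5]=0  'aabcacaabbaccbbaabaaa'
  #6 SA[6]=16  'abaaa'
  #7 SA[7]=7  'abbaccbbaabaaa'
  #8 SA[8]=1  'abcacaabbaccbbaabaaa'
  #9 SA[9]=4  'acaabbaccbbaabaaa'
  #10 SA[10]=10  'accbbaabaaa'
  #11 SA[11]=17  'baaa'
  #12 SA[12]=14  'baabaaa'
  #13 SA[13]=9  'baccbbaabaaa'
  #14 SA[14]=13  'bbaabaaa'
  #15 SA[15]=8  'bbaccbbaabaaa'
  #16 SA[16]=2  'bcacaabbaccbbaabaaa'
  #17 SA[17]=5  'caabbaccbbaabaaa'
  #18 SA[18]=3  'cacaabbaccbbaabaaa'
  #19 SA[19]=12  'cbbaabaaa'
  #20 SA[20]=11  'ccbbaabaaa'

SA = [20, 19, 18, 15, 6, 0, 16, 7, 1, 4, 10, 17, 14, 9, 13, 8, 2, 5, 3, 12, 11]
[i] adj suffixes → lcp
  [1] 20/19 → 1 ('a')
  [2] 19/18 → 2 ('aa')
  [3] 18/15 → 2 ('aa')
  [4] 15/6 → 3 ('aab')
  [5] 6/0 → 3 ('aab')
  [6] 0/16 → 1 ('a')
  [7] 16/7 → 2 ('ab')
  [8] 7/1 → 2 ('ab')
  [9] 1/4 → 1 ('a')
  [10] 4/10 → 2 ('ac')
  [11] 10/17 → 0 ('')
  [12] 17/14 → 3 ('baa')
  [13] 14/9 → 2 ('ba')
  [14] 9/13 → 1 ('b')
  [15] 13/8 → 3 ('bba')
  [16] 8/2 → 1 ('b')
  [17] 2/5 → 0 ('')
  [18] 5/3 → 2 ('ca')
  [19] 3/12 → 1 ('c')
  [20] 12/11 → 1 ('c')

n(n+1)/2 = 21·22/2 = 231
Σ LCP = 0 + 1 + 2 + 2 + 3 + 3 + 1 + 2 + 2 + 1 + 2 + 0 + 3 + 2 + 1 + 3 + 1 + 0 + 2 + 1 + 1 = 33
distinct = 231 − 33 = 198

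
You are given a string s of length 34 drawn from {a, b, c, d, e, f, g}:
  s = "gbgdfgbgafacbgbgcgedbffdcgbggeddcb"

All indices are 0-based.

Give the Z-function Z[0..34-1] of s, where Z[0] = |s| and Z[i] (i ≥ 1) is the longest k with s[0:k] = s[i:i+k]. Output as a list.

Z[0]=34
i=1: outside box; Z[1]=0
i=2: outside box; Z[2]=1 grow→box=[2,3)
i=3: outside box; Z[3]=0
i=4: outside box; Z[4]=0
i=5: outside box; Z[5]=3 grow→box=[5,8)
i=6: min(r-i=2, Z[1]=0)=0; Z[6]=0
i=7: min(r-i=1, Z[2]=1)=1; Z[7]=1
i=8: outside box; Z[8]=0
i=9: outside box; Z[9]=0
i=10: outside box; Z[10]=0
i=11: outside box; Z[11]=0
i=12: outside box; Z[12]=0
i=13: outside box; Z[13]=3 grow→box=[13,16)
i=14: min(r-i=2, Z[1]=0)=0; Z[14]=0
i=15: min(r-i=1, Z[2]=1)=1; Z[15]=1
i=16: outside box; Z[16]=0
i=17: outside box; Z[17]=1 grow→box=[17,18)
i=18: outside box; Z[18]=0
i=19: outside box; Z[19]=0
i=20: outside box; Z[20]=0
i=21: outside box; Z[21]=0
i=22: outside box; Z[22]=0
i=23: outside box; Z[23]=0
i=24: outside box; Z[24]=0
i=25: outside box; Z[25]=3 grow→box=[25,28)
i=26: min(r-i=2, Z[1]=0)=0; Z[26]=0
i=27: min(r-i=1, Z[2]=1)=1; Z[27]=1
i=28: outside box; Z[28]=1 grow→box=[28,29)
i=29: outside box; Z[29]=0
i=30: outside box; Z[30]=0
i=31: outside box; Z[31]=0
i=32: outside box; Z[32]=0
i=33: outside box; Z[33]=0

[34, 0, 1, 0, 0, 3, 0, 1, 0, 0, 0, 0, 0, 3, 0, 1, 0, 1, 0, 0, 0, 0, 0, 0, 0, 3, 0, 1, 1, 0, 0, 0, 0, 0]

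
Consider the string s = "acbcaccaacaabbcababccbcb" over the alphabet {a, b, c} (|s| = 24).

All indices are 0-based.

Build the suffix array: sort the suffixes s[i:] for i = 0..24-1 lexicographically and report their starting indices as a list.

[10, 7, 15, 11, 17, 8, 0, 4, 23, 16, 12, 13, 2, 21, 18, 9, 6, 14, 3, 22, 1, 20, 5, 19]

rank→(start, suffix):
  0 → (10, 'aabbcababccbcb')
  1 → (7, 'aacaabbcababccbcb')
  2 → (15, 'ababccbcb')
  3 → (11, 'abbcababccbcb')
  4 → (17, 'abccbcb')
  5 → (8, 'acaabbcababccbcb')
  6 → (0, 'acbcaccaacaabbcababccbcb')
  7 → (4, 'accaacaabbcababccbcb')
  8 → (23, 'b')
  9 → (16, 'babccbcb')
  10 → (12, 'bbcababccbcb')
  11 → (13, 'bcababccbcb')
  12 → (2, 'bcaccaacaabbcababccbcb')
  13 → (21, 'bcb')
  14 → (18, 'bccbcb')
  15 → (9, 'caabbcababccbcb')
  16 → (6, 'caacaabbcababccbcb')
  17 → (14, 'cababccbcb')
  18 → (3, 'caccaacaabbcababccbcb')
  19 → (22, 'cb')
  20 → (1, 'cbcaccaacaabbcababccbcb')
  21 → (20, 'cbcb')
  22 → (5, 'ccaacaabbcababccbcb')
  23 → (19, 'ccbcb')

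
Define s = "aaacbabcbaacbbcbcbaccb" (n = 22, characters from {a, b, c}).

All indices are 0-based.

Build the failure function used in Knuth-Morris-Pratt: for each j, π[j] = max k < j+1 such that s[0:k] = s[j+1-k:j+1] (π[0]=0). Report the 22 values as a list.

π[0] = 0
j=1 s[j]='a': π[1]=1 (border 'a')
j=2 s[j]='a': π[2]=2 (border 'aa')
j=3 s[j]='c': k: 2→1→0; π[3]=0 (border '')
j=4 s[j]='b': π[4]=0 (border '')
j=5 s[j]='a': π[5]=1 (border 'a')
j=6 s[j]='b': k: 1→0; π[6]=0 (border '')
j=7 s[j]='c': π[7]=0 (border '')
j=8 s[j]='b': π[8]=0 (border '')
j=9 s[j]='a': π[9]=1 (border 'a')
j=10 s[j]='a': π[10]=2 (border 'aa')
j=11 s[j]='c': k: 2→1→0; π[11]=0 (border '')
j=12 s[j]='b': π[12]=0 (border '')
j=13 s[j]='b': π[13]=0 (border '')
j=14 s[j]='c': π[14]=0 (border '')
j=15 s[j]='b': π[15]=0 (border '')
j=16 s[j]='c': π[16]=0 (border '')
j=17 s[j]='b': π[17]=0 (border '')
j=18 s[j]='a': π[18]=1 (border 'a')
j=19 s[j]='c': k: 1→0; π[19]=0 (border '')
j=20 s[j]='c': π[20]=0 (border '')
j=21 s[j]='b': π[21]=0 (border '')

[0, 1, 2, 0, 0, 1, 0, 0, 0, 1, 2, 0, 0, 0, 0, 0, 0, 0, 1, 0, 0, 0]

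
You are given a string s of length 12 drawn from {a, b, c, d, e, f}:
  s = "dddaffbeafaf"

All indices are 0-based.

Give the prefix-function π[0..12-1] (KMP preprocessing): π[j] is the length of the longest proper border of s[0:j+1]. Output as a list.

[0, 1, 2, 0, 0, 0, 0, 0, 0, 0, 0, 0]

π[0] = 0
j=1 s[j]='d': π[1]=1 (border 'd')
j=2 s[j]='d': π[2]=2 (border 'dd')
j=3 s[j]='a': k: 2→1→0; π[3]=0 (border '')
j=4 s[j]='f': π[4]=0 (border '')
j=5 s[j]='f': π[5]=0 (border '')
j=6 s[j]='b': π[6]=0 (border '')
j=7 s[j]='e': π[7]=0 (border '')
j=8 s[j]='a': π[8]=0 (border '')
j=9 s[j]='f': π[9]=0 (border '')
j=10 s[j]='a': π[10]=0 (border '')
j=11 s[j]='f': π[11]=0 (border '')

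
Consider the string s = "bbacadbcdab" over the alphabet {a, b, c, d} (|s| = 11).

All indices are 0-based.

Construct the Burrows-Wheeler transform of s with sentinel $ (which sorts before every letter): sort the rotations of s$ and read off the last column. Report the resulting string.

rank  rotation      last
    0  $bbacadbcdab  b
    1  ab$bbacadbcd  d
    2  acadbcdab$bb  b
    3  adbcdab$bbac  c
    4  b$bbacadbcda  a
    5  bacadbcdab$b  b
    6  bbacadbcdab$  $
    7  bcdab$bbacad  d
    8  cadbcdab$bba  a
    9  cdab$bbacadb  b
   10  dab$bbacadbc  c
   11  dbcdab$bbaca  a

bdbcab$dabca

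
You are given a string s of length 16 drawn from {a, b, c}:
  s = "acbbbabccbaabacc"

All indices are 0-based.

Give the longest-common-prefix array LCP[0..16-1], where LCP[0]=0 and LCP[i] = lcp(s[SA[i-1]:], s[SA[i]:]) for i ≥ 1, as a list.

[0, 1, 2, 1, 2, 0, 2, 2, 1, 2, 1, 0, 1, 2, 1, 2]

sorted suffixes:
  #0 SA[0]=10  'aabacc'
  #1 SA[1]=11  'abacc'
  #2 SA[2]=5  'abccbaabacc'
  #3 SA[3]=0  'acbbbabccbaabacc'
  #4 SA[4]=13  'acc'
  #5 SA[5]=9  'baabacc'
  #6 SA[6]=4  'babccbaabacc'
  #7 SA[7]=12  'bacc'
  #8 SA[8]=3  'bbabccbaabacc'
  #9 SA[9]=2  'bbbabccbaabacc'
  #10 SA[10]=6  'bccbaabacc'
  #11 SA[11]=15  'c'
  #12 SA[12]=8  'cbaabacc'
  #13 SA[13]=1  'cbbbabccbaabacc'
  #14 SA[14]=14  'cc'
  #15 SA[15]=7  'ccbaabacc'

SA = [10, 11, 5, 0, 13, 9, 4, 12, 3, 2, 6, 15, 8, 1, 14, 7]
rank  pair      lcp
   1  s[10:],s[11:]  1  'a'
   2  s[11:],s[5:]  2  'ab'
   3  s[5:],s[0:]  1  'a'
   4  s[0:],s[13:]  2  'ac'
   5  s[13:],s[9:]  0  ''
   6  s[9:],s[4:]  2  'ba'
   7  s[4:],s[12:]  2  'ba'
   8  s[12:],s[3:]  1  'b'
   9  s[3:],s[2:]  2  'bb'
  10  s[2:],s[6:]  1  'b'
  11  s[6:],s[15:]  0  ''
  12  s[15:],s[8:]  1  'c'
  13  s[8:],s[1:]  2  'cb'
  14  s[1:],s[14:]  1  'c'
  15  s[14:],s[7:]  2  'cc'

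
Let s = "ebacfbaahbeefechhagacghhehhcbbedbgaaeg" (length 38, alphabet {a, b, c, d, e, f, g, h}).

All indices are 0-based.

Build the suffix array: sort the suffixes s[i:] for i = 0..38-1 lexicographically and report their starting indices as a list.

[34, 6, 2, 19, 35, 17, 7, 5, 1, 28, 29, 9, 32, 27, 3, 20, 14, 31, 0, 13, 30, 10, 11, 36, 24, 4, 12, 37, 33, 18, 21, 16, 8, 26, 23, 15, 25, 22]

sorted suffixes:
  #0 SA[0]=34  'aaeg'
  #1 SA[1]=6  'aahbeefechhagacghhehhcbbedbgaaeg'
  #2 SA[2]=2  'acfbaahbeefechhagacghhehhcbbedbgaaeg'
  #3 SA[3]=19  'acghhehhcbbedbgaaeg'
  #4 SA[4]=35  'aeg'
  #5 SA[5]=17  'agacghhehhcbbedbgaaeg'
  #6 SA[6]=7  'ahbeefechhagacghhehhcbbedbgaaeg'
  #7 SA[7]=5  'baahbeefechhagacghhehhcbbedbgaaeg'
  #8 SA[8]=1  'bacfbaahbeefechhagacghhehhcbbedbgaaeg'
  #9 SA[9]=28  'bbedbgaaeg'
  #10 SA[10]=29  'bedbgaaeg'
  #11 SA[11]=9  'beefechhagacghhehhcbbedbgaaeg'
  #12 SA[12]=32  'bgaaeg'
  #13 SA[13]=27  'cbbedbgaaeg'
  #14 SA[14]=3  'cfbaahbeefechhagacghhehhcbbedbgaaeg'
  #15 SA[15]=20  'cghhehhcbbedbgaaeg'
  #16 SA[16]=14  'chhagacghhehhcbbedbgaaeg'
  #17 SA[17]=31  'dbgaaeg'
  #18 SA[18]=0  'ebacfbaahbeefechhagacghhehhcbbedbgaaeg'
  #19 SA[19]=13  'echhagacghhehhcbbedbgaaeg'
  #20 SA[20]=30  'edbgaaeg'
  #21 SA[21]=10  'eefechhagacghhehhcbbedbgaaeg'
  #22 SA[22]=11  'efechhagacghhehhcbbedbgaaeg'
  #23 SA[23]=36  'eg'
  #24 SA[24]=24  'ehhcbbedbgaaeg'
  #25 SA[25]=4  'fbaahbeefechhagacghhehhcbbedbgaaeg'
  #26 SA[26]=12  'fechhagacghhehhcbbedbgaaeg'
  #27 SA[27]=37  'g'
  #28 SA[28]=33  'gaaeg'
  #29 SA[29]=18  'gacghhehhcbbedbgaaeg'
  #30 SA[30]=21  'ghhehhcbbedbgaaeg'
  #31 SA[31]=16  'hagacghhehhcbbedbgaaeg'
  #32 SA[32]=8  'hbeefechhagacghhehhcbbedbgaaeg'
  #33 SA[33]=26  'hcbbedbgaaeg'
  #34 SA[34]=23  'hehhcbbedbgaaeg'
  #35 SA[35]=15  'hhagacghhehhcbbedbgaaeg'
  #36 SA[36]=25  'hhcbbedbgaaeg'
  #37 SA[37]=22  'hhehhcbbedbgaaeg'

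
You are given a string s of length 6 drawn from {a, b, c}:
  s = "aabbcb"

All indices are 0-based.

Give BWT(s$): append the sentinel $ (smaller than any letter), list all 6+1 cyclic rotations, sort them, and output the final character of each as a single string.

rank  rotation last
    0  $aabbcb  b
    1  aabbcb$  $
    2  abbcb$a  a
    3  b$aabbc  c
    4  bbcb$aa  a
    5  bcb$aab  b
    6  cb$aabb  b

b$acabb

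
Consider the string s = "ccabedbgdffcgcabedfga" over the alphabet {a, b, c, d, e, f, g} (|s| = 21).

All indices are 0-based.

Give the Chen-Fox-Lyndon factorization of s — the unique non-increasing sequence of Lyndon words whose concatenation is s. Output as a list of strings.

["c", "c", "abedbgdffcgcabedfg", "a"]

emit factor 1: 'c' (i=0, period=1)
emit factor 2: 'c' (i=1, period=1)
emit factor 3: 'abedbgdffcgcabedfg' (i=2, period=18)
emit factor 4: 'a' (i=20, period=1)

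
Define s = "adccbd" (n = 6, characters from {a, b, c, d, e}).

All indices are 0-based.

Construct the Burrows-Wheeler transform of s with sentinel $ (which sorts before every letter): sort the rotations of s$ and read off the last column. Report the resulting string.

rank  rotation last
    0  $adccbd  d
    1  adccbd$  $
    2  bd$adcc  c
    3  cbd$adc  c
    4  ccbd$ad  d
    5  d$adccb  b
    6  dccbd$a  a

d$ccdba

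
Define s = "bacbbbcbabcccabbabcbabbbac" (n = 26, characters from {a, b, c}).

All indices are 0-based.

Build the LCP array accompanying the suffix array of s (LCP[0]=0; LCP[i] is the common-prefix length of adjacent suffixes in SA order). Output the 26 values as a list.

rank→(start, suffix):
  0 → (13, 'abbabcbabbbac')
  1 → (20, 'abbbac')
  2 → (16, 'abcbabbbac')
  3 → (8, 'abcccabbabcbabbbac')
  4 → (24, 'ac')
  5 → (1, 'acbbbcbabcccabbabcbabbbac')
  6 → (19, 'babbbac')
  7 → (15, 'babcbabbbac')
  8 → (7, 'babcccabbabcbabbbac')
  9 → (23, 'bac')
  10 → (0, 'bacbbbcbabcccabbabcbabbbac')
  11 → (14, 'bbabcbabbbac')
  12 → (22, 'bbac')
  13 → (21, 'bbbac')
  14 → (3, 'bbbcbabcccabbabcbabbbac')
  15 → (4, 'bbcbabcccabbabcbabbbac')
  16 → (17, 'bcbabbbac')
  17 → (5, 'bcbabcccabbabcbabbbac')
  18 → (9, 'bcccabbabcbabbbac')
  19 → (25, 'c')
  20 → (12, 'cabbabcbabbbac')
  21 → (18, 'cbabbbac')
  22 → (6, 'cbabcccabbabcbabbbac')
  23 → (2, 'cbbbcbabcccabbabcbabbbac')
  24 → (11, 'ccabbabcbabbbac')
  25 → (10, 'cccabbabcbabbbac')

SA = [13, 20, 16, 8, 24, 1, 19, 15, 7, 23, 0, 14, 22, 21, 3, 4, 17, 5, 9, 25, 12, 18, 6, 2, 11, 10]
[i] adj suffixes → lcp
  [1] 13/20 → 3 ('abb')
  [2] 20/16 → 2 ('ab')
  [3] 16/8 → 3 ('abc')
  [4] 8/24 → 1 ('a')
  [5] 24/1 → 2 ('ac')
  [6] 1/19 → 0 ('')
  [7] 19/15 → 3 ('bab')
  [8] 15/7 → 4 ('babc')
  [9] 7/23 → 2 ('ba')
  [10] 23/0 → 3 ('bac')
  [11] 0/14 → 1 ('b')
  [12] 14/22 → 3 ('bba')
  [13] 22/21 → 2 ('bb')
  [14] 21/3 → 3 ('bbb')
  [15] 3/4 → 2 ('bb')
  [16] 4/17 → 1 ('b')
  [17] 17/5 → 5 ('bcbab')
  [18] 5/9 → 2 ('bc')
  [19] 9/25 → 0 ('')
  [20] 25/12 → 1 ('c')
  [21] 12/18 → 1 ('c')
  [22] 18/6 → 4 ('cbab')
  [23] 6/2 → 2 ('cb')
  [24] 2/11 → 1 ('c')
  [25] 11/10 → 2 ('cc')

[0, 3, 2, 3, 1, 2, 0, 3, 4, 2, 3, 1, 3, 2, 3, 2, 1, 5, 2, 0, 1, 1, 4, 2, 1, 2]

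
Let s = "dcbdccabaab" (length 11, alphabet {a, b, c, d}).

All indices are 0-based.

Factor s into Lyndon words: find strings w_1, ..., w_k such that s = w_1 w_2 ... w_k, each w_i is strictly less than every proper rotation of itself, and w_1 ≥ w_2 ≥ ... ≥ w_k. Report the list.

["d", "c", "bdcc", "ab", "aab"]

emit factor 1: 'd' (i=0, period=1)
emit factor 2: 'c' (i=1, period=1)
emit factor 3: 'bdcc' (i=2, period=4)
emit factor 4: 'ab' (i=6, period=2)
emit factor 5: 'aab' (i=8, period=3)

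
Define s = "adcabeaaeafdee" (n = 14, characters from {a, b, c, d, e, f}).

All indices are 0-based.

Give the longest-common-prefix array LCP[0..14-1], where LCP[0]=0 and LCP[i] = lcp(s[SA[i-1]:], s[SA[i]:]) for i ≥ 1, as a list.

sorted suffixes:
  #0 SA[0]=6  'aaeafdee'
  #1 SA[1]=3  'abeaaeafdee'
  #2 SA[2]=0  'adcabeaaeafdee'
  #3 SA[3]=7  'aeafdee'
  #4 SA[4]=9  'afdee'
  #5 SA[5]=4  'beaaeafdee'
  #6 SA[6]=2  'cabeaaeafdee'
  #7 SA[7]=1  'dcabeaaeafdee'
  #8 SA[8]=11  'dee'
  #9 SA[9]=13  'e'
  #10 SA[10]=5  'eaaeafdee'
  #11 SA[11]=8  'eafdee'
  #12 SA[12]=12  'ee'
  #13 SA[13]=10  'fdee'

SA = [6, 3, 0, 7, 9, 4, 2, 1, 11, 13, 5, 8, 12, 10]
[i] adj suffixes → lcp
  [1] 6/3 → 1 ('a')
  [2] 3/0 → 1 ('a')
  [3] 0/7 → 1 ('a')
  [4] 7/9 → 1 ('a')
  [5] 9/4 → 0 ('')
  [6] 4/2 → 0 ('')
  [7] 2/1 → 0 ('')
  [8] 1/11 → 1 ('d')
  [9] 11/13 → 0 ('')
  [10] 13/5 → 1 ('e')
  [11] 5/8 → 2 ('ea')
  [12] 8/12 → 1 ('e')
  [13] 12/10 → 0 ('')

[0, 1, 1, 1, 1, 0, 0, 0, 1, 0, 1, 2, 1, 0]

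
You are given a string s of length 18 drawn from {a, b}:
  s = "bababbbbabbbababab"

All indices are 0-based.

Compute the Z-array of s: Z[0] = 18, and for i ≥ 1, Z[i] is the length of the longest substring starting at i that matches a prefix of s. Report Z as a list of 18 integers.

[18, 0, 3, 0, 1, 1, 1, 3, 0, 1, 1, 5, 0, 5, 0, 3, 0, 1]

Z[0]=18
i=1: outside box; Z[1]=0
i=2: outside box; Z[2]=3 scan→box=[2,5)
i=3: min(r-i=2, Z[1]=0)=0; Z[3]=0
i=4: min(r-i=1, Z[2]=3)=1; Z[4]=1
i=5: outside box; Z[5]=1 scan→box=[5,6)
i=6: outside box; Z[6]=1 scan→box=[6,7)
i=7: outside box; Z[7]=3 scan→box=[7,10)
i=8: min(r-i=2, Z[1]=0)=0; Z[8]=0
i=9: min(r-i=1, Z[2]=3)=1; Z[9]=1
i=10: outside box; Z[10]=1 scan→box=[10,11)
i=11: outside box; Z[11]=5 scan→box=[11,16)
i=12: min(r-i=4, Z[1]=0)=0; Z[12]=0
i=13: min(r-i=3, Z[2]=3)=3; Z[13]=5 scan→box=[13,18)
i=14: min(r-i=4, Z[1]=0)=0; Z[14]=0
i=15: min(r-i=3, Z[2]=3)=3; Z[15]=3
i=16: min(r-i=2, Z[3]=0)=0; Z[16]=0
i=17: min(r-i=1, Z[4]=1)=1; Z[17]=1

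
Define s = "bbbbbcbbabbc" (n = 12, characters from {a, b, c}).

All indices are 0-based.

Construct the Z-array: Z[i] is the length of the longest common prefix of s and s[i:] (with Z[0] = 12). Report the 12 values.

Z[0]=12
i=1: i≥r, start 0; Z[1]=4 grow→box=[1,5)
i=2: min(r-i=3, Z[1]=4)=3; Z[2]=3
i=3: min(r-i=2, Z[2]=3)=2; Z[3]=2
i=4: min(r-i=1, Z[3]=2)=1; Z[4]=1
i=5: i≥r, start 0; Z[5]=0
i=6: i≥r, start 0; Z[6]=2 grow→box=[6,8)
i=7: min(r-i=1, Z[1]=4)=1; Z[7]=1
i=8: i≥r, start 0; Z[8]=0
i=9: i≥r, start 0; Z[9]=2 grow→box=[9,11)
i=10: min(r-i=1, Z[1]=4)=1; Z[10]=1
i=11: i≥r, start 0; Z[11]=0

[12, 4, 3, 2, 1, 0, 2, 1, 0, 2, 1, 0]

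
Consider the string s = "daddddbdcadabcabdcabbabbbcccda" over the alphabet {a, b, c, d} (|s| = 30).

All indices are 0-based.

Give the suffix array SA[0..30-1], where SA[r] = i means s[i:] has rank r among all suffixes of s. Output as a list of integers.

rank | idx | suffix
   0 |  29 | a
   1 |  18 | abbabbbcccda
   2 |  21 | abbbcccda
   3 |  11 | abcabdcabbabbbcccda
   4 |  14 | abdcabbabbbcccda
   5 |   9 | adabcabdcabbabbbcccda
   6 |   1 | addddbdcadabcabdcabbabbbcccda
   7 |  20 | babbbcccda
   8 |  19 | bbabbbcccda
   9 |  22 | bbbcccda
  10 |  23 | bbcccda
  11 |  12 | bcabdcabbabbbcccda
  12 |  24 | bcccda
  13 |  15 | bdcabbabbbcccda
  14 |   6 | bdcadabcabdcabbabbbcccda
  15 |  17 | cabbabbbcccda
  16 |  13 | cabdcabbabbbcccda
  17 |   8 | cadabcabdcabbabbbcccda
  18 |  25 | cccda
  19 |  26 | ccda
  20 |  27 | cda
  21 |  28 | da
  22 |  10 | dabcabdcabbabbbcccda
  23 |   0 | daddddbdcadabcabdcabbabbbcccda
  24 |   5 | dbdcadabcabdcabbabbbcccda
  25 |  16 | dcabbabbbcccda
  26 |   7 | dcadabcabdcabbabbbcccda
  27 |   4 | ddbdcadabcabdcabbabbbcccda
  28 |   3 | dddbdcadabcabdcabbabbbcccda
  29 |   2 | ddddbdcadabcabdcabbabbbcccda

[29, 18, 21, 11, 14, 9, 1, 20, 19, 22, 23, 12, 24, 15, 6, 17, 13, 8, 25, 26, 27, 28, 10, 0, 5, 16, 7, 4, 3, 2]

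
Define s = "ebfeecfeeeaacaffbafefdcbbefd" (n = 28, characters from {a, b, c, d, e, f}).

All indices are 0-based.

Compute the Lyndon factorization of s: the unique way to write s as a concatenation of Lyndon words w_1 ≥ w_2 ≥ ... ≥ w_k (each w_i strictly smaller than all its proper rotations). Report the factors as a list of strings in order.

["e", "bfeecfeee", "aacaffbafefdcbbefd"]

emit factor 1: 'e' (i=0, period=1)
emit factor 2: 'bfeecfeee' (i=1, period=9)
emit factor 3: 'aacaffbafefdcbbefd' (i=10, period=18)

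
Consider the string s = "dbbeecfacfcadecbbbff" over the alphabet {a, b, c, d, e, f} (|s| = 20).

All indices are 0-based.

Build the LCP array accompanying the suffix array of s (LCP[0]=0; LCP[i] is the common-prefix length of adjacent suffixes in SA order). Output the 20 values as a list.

rank→(start, suffix):
  0 → (7, 'acfcadecbbbff')
  1 → (11, 'adecbbbff')
  2 → (15, 'bbbff')
  3 → (1, 'bbeecfacfcadecbbbff')
  4 → (16, 'bbff')
  5 → (2, 'beecfacfcadecbbbff')
  6 → (17, 'bff')
  7 → (10, 'cadecbbbff')
  8 → (14, 'cbbbff')
  9 → (5, 'cfacfcadecbbbff')
  10 → (8, 'cfcadecbbbff')
  11 → (0, 'dbbeecfacfcadecbbbff')
  12 → (12, 'decbbbff')
  13 → (13, 'ecbbbff')
  14 → (4, 'ecfacfcadecbbbff')
  15 → (3, 'eecfacfcadecbbbff')
  16 → (19, 'f')
  17 → (6, 'facfcadecbbbff')
  18 → (9, 'fcadecbbbff')
  19 → (18, 'ff')

SA = [7, 11, 15, 1, 16, 2, 17, 10, 14, 5, 8, 0, 12, 13, 4, 3, 19, 6, 9, 18]
[i] adj suffixes → lcp
  [1] 7/11 → 1 ('a')
  [2] 11/15 → 0 ('')
  [3] 15/1 → 2 ('bb')
  [4] 1/16 → 2 ('bb')
  [5] 16/2 → 1 ('b')
  [6] 2/17 → 1 ('b')
  [7] 17/10 → 0 ('')
  [8] 10/14 → 1 ('c')
  [9] 14/5 → 1 ('c')
  [10] 5/8 → 2 ('cf')
  [11] 8/0 → 0 ('')
  [12] 0/12 → 1 ('d')
  [13] 12/13 → 0 ('')
  [14] 13/4 → 2 ('ec')
  [15] 4/3 → 1 ('e')
  [16] 3/19 → 0 ('')
  [17] 19/6 → 1 ('f')
  [18] 6/9 → 1 ('f')
  [19] 9/18 → 1 ('f')

[0, 1, 0, 2, 2, 1, 1, 0, 1, 1, 2, 0, 1, 0, 2, 1, 0, 1, 1, 1]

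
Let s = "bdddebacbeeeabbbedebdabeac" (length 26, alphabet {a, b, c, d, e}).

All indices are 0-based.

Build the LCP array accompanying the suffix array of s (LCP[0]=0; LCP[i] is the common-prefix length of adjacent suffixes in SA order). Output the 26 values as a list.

[0, 2, 1, 2, 0, 1, 2, 1, 2, 1, 2, 2, 0, 1, 0, 1, 2, 1, 3, 0, 2, 1, 2, 1, 1, 2]

rank→(start, suffix):
  0 → (12, 'abbbedebdabeac')
  1 → (21, 'abeac')
  2 → (24, 'ac')
  3 → (6, 'acbeeeabbbedebdabeac')
  4 → (5, 'bacbeeeabbbedebdabeac')
  5 → (13, 'bbbedebdabeac')
  6 → (14, 'bbedebdabeac')
  7 → (19, 'bdabeac')
  8 → (0, 'bdddebacbeeeabbbedebdabeac')
  9 → (22, 'beac')
  10 → (15, 'bedebdabeac')
  11 → (8, 'beeeabbbedebdabeac')
  12 → (25, 'c')
  13 → (7, 'cbeeeabbbedebdabeac')
  14 → (20, 'dabeac')
  15 → (1, 'dddebacbeeeabbbedebdabeac')
  16 → (2, 'ddebacbeeeabbbedebdabeac')
  17 → (3, 'debacbeeeabbbedebdabeac')
  18 → (17, 'debdabeac')
  19 → (11, 'eabbbedebdabeac')
  20 → (23, 'eac')
  21 → (4, 'ebacbeeeabbbedebdabeac')
  22 → (18, 'ebdabeac')
  23 → (16, 'edebdabeac')
  24 → (10, 'eeabbbedebdabeac')
  25 → (9, 'eeeabbbedebdabeac')

SA = [12, 21, 24, 6, 5, 13, 14, 19, 0, 22, 15, 8, 25, 7, 20, 1, 2, 3, 17, 11, 23, 4, 18, 16, 10, 9]
rank  pair      lcp
   1  s[12:],s[21:]  2  'ab'
   2  s[21:],s[24:]  1  'a'
   3  s[24:],s[6:]  2  'ac'
   4  s[6:],s[5:]  0  ''
   5  s[5:],s[13:]  1  'b'
   6  s[13:],s[14:]  2  'bb'
   7  s[14:],s[19:]  1  'b'
   8  s[19:],s[0:]  2  'bd'
   9  s[0:],s[22:]  1  'b'
  10  s[22:],s[15:]  2  'be'
  11  s[15:],s[8:]  2  'be'
  12  s[8:],s[25:]  0  ''
  13  s[25:],s[7:]  1  'c'
  14  s[7:],s[20:]  0  ''
  15  s[20:],s[1:]  1  'd'
  16  s[1:],s[2:]  2  'dd'
  17  s[2:],s[3:]  1  'd'
  18  s[3:],s[17:]  3  'deb'
  19  s[17:],s[11:]  0  ''
  20  s[11:],s[23:]  2  'ea'
  21  s[23:],s[4:]  1  'e'
  22  s[4:],s[18:]  2  'eb'
  23  s[18:],s[16:]  1  'e'
  24  s[16:],s[10:]  1  'e'
  25  s[10:],s[9:]  2  'ee'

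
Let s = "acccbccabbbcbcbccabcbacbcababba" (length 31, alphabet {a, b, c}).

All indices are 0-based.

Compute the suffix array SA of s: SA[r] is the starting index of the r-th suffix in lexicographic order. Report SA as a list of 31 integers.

[30, 25, 27, 7, 17, 21, 0, 29, 26, 20, 28, 8, 9, 23, 18, 10, 12, 4, 14, 24, 6, 16, 19, 22, 11, 3, 13, 5, 15, 2, 1]

sorted suffixes:
  #0 SA[0]=30  'a'
  #1 SA[1]=25  'ababba'
  #2 SA[2]=27  'abba'
  #3 SA[3]=7  'abbbcbcbccabcbacbcababba'
  #4 SA[4]=17  'abcbacbcababba'
  #5 SA[5]=21  'acbcababba'
  #6 SA[6]=0  'acccbccabbbcbcbccabcbacbcababba'
  #7 SA[7]=29  'ba'
  #8 SA[8]=26  'babba'
  #9 SA[9]=20  'bacbcababba'
  #10 SA[10]=28  'bba'
  #11 SA[11]=8  'bbbcbcbccabcbacbcababba'
  #12 SA[12]=9  'bbcbcbccabcbacbcababba'
  #13 SA[13]=23  'bcababba'
  #14 SA[14]=18  'bcbacbcababba'
  #15 SA[15]=10  'bcbcbccabcbacbcababba'
  #16 SA[16]=12  'bcbccabcbacbcababba'
  #17 SA[17]=4  'bccabbbcbcbccabcbacbcababba'
  #18 SA[18]=14  'bccabcbacbcababba'
  #19 SA[19]=24  'cababba'
  #20 SA[20]=6  'cabbbcbcbccabcbacbcababba'
  #21 SA[21]=16  'cabcbacbcababba'
  #22 SA[22]=19  'cbacbcababba'
  #23 SA[23]=22  'cbcababba'
  #24 SA[24]=11  'cbcbccabcbacbcababba'
  #25 SA[25]=3  'cbccabbbcbcbccabcbacbcababba'
  #26 SA[26]=13  'cbccabcbacbcababba'
  #27 SA[27]=5  'ccabbbcbcbccabcbacbcababba'
  #28 SA[28]=15  'ccabcbacbcababba'
  #29 SA[29]=2  'ccbccabbbcbcbccabcbacbcababba'
  #30 SA[30]=1  'cccbccabbbcbcbccabcbacbcababba'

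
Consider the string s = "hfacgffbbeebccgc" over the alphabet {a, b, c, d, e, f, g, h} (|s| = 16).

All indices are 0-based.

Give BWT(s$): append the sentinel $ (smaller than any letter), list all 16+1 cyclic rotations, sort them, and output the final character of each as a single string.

cffebgbcaebhfgcc$

rank  rotation           last
    0  $hfacgffbbeebccgc  c
    1  acgffbbeebccgc$hf  f
    2  bbeebccgc$hfacgff  f
    3  bccgc$hfacgffbbee  e
    4  beebccgc$hfacgffb  b
    5  c$hfacgffbbeebccg  g
    6  ccgc$hfacgffbbeeb  b
    7  cgc$hfacgffbbeebc  c
    8  cgffbbeebccgc$hfa  a
    9  ebccgc$hfacgffbbe  e
   10  eebccgc$hfacgffbb  b
   11  facgffbbeebccgc$h  h
   12  fbbeebccgc$hfacgf  f
   13  ffbbeebccgc$hfacg  g
   14  gc$hfacgffbbeebcc  c
   15  gffbbeebccgc$hfac  c
   16  hfacgffbbeebccgc$  $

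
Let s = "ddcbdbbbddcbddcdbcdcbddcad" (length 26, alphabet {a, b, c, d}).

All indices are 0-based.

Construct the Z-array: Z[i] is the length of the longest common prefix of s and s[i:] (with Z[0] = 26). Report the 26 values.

Z[0]=26
i=1: outside box; Z[1]=1 grow→box=[1,2)
i=2: outside box; Z[2]=0
i=3: outside box; Z[3]=0
i=4: outside box; Z[4]=1 grow→box=[4,5)
i=5: outside box; Z[5]=0
i=6: outside box; Z[6]=0
i=7: outside box; Z[7]=0
i=8: outside box; Z[8]=5 grow→box=[8,13)
i=9: min(r-i=4, Z[1]=1)=1; Z[9]=1
i=10: min(r-i=3, Z[2]=0)=0; Z[10]=0
i=11: min(r-i=2, Z[3]=0)=0; Z[11]=0
i=12: min(r-i=1, Z[4]=1)=1; Z[12]=3 grow→box=[12,15)
i=13: min(r-i=2, Z[1]=1)=1; Z[13]=1
i=14: min(r-i=1, Z[2]=0)=0; Z[14]=0
i=15: outside box; Z[15]=1 grow→box=[15,16)
i=16: outside box; Z[16]=0
i=17: outside box; Z[17]=0
i=18: outside box; Z[18]=1 grow→box=[18,19)
i=19: outside box; Z[19]=0
i=20: outside box; Z[20]=0
i=21: outside box; Z[21]=3 grow→box=[21,24)
i=22: min(r-i=2, Z[1]=1)=1; Z[22]=1
i=23: min(r-i=1, Z[2]=0)=0; Z[23]=0
i=24: outside box; Z[24]=0
i=25: outside box; Z[25]=1 grow→box=[25,26)

[26, 1, 0, 0, 1, 0, 0, 0, 5, 1, 0, 0, 3, 1, 0, 1, 0, 0, 1, 0, 0, 3, 1, 0, 0, 1]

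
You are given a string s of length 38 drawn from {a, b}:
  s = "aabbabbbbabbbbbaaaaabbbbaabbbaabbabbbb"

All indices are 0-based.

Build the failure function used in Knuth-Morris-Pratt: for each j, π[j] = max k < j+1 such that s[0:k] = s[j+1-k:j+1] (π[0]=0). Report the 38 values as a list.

[0, 1, 0, 0, 1, 0, 0, 0, 0, 1, 0, 0, 0, 0, 0, 1, 2, 2, 2, 2, 3, 4, 0, 0, 1, 2, 3, 4, 0, 1, 2, 3, 4, 5, 6, 7, 8, 9]

π[0] = 0
j=1 s[j]='a': π[1]=1 (border 'a')
j=2 s[j]='b': k: 1→0; π[2]=0 (border '')
j=3 s[j]='b': π[3]=0 (border '')
j=4 s[j]='a': π[4]=1 (border 'a')
j=5 s[j]='b': k: 1→0; π[5]=0 (border '')
j=6 s[j]='b': π[6]=0 (border '')
j=7 s[j]='b': π[7]=0 (border '')
j=8 s[j]='b': π[8]=0 (border '')
j=9 s[j]='a': π[9]=1 (border 'a')
j=10 s[j]='b': k: 1→0; π[10]=0 (border '')
j=11 s[j]='b': π[11]=0 (border '')
j=12 s[j]='b': π[12]=0 (border '')
j=13 s[j]='b': π[13]=0 (border '')
j=14 s[j]='b': π[14]=0 (border '')
j=15 s[j]='a': π[15]=1 (border 'a')
j=16 s[j]='a': π[16]=2 (border 'aa')
j=17 s[j]='a': k: 2→1; π[17]=2 (border 'aa')
j=18 s[j]='a': k: 2→1; π[18]=2 (border 'aa')
j=19 s[j]='a': k: 2→1; π[19]=2 (border 'aa')
j=20 s[j]='b': π[20]=3 (border 'aab')
j=21 s[j]='b': π[21]=4 (border 'aabb')
j=22 s[j]='b': k: 4→0; π[22]=0 (border '')
j=23 s[j]='b': π[23]=0 (border '')
j=24 s[j]='a': π[24]=1 (border 'a')
j=25 s[j]='a': π[25]=2 (border 'aa')
j=26 s[j]='b': π[26]=3 (border 'aab')
j=27 s[j]='b': π[27]=4 (border 'aabb')
j=28 s[j]='b': k: 4→0; π[28]=0 (border '')
j=29 s[j]='a': π[29]=1 (border 'a')
j=30 s[j]='a': π[30]=2 (border 'aa')
j=31 s[j]='b': π[31]=3 (border 'aab')
j=32 s[j]='b': π[32]=4 (border 'aabb')
j=33 s[j]='a': π[33]=5 (border 'aabba')
j=34 s[j]='b': π[34]=6 (border 'aabbab')
j=35 s[j]='b': π[35]=7 (border 'aabbabb')
j=36 s[j]='b': π[36]=8 (border 'aabbabbb')
j=37 s[j]='b': π[37]=9 (border 'aabbabbbb')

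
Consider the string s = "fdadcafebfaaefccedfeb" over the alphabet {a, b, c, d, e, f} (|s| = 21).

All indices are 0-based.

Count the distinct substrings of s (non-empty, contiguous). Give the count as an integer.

rank | idx | suffix
   0 |  10 | aaefccedfeb
   1 |   2 | adcafebfaaefccedfeb
   2 |  11 | aefccedfeb
   3 |   5 | afebfaaefccedfeb
   4 |  20 | b
   5 |   8 | bfaaefccedfeb
   6 |   4 | cafebfaaefccedfeb
   7 |  14 | ccedfeb
   8 |  15 | cedfeb
   9 |   1 | dadcafebfaaefccedfeb
  10 |   3 | dcafebfaaefccedfeb
  11 |  17 | dfeb
  12 |  19 | eb
  13 |   7 | ebfaaefccedfeb
  14 |  16 | edfeb
  15 |  12 | efccedfeb
  16 |   9 | faaefccedfeb
  17 |  13 | fccedfeb
  18 |   0 | fdadcafebfaaefccedfeb
  19 |  18 | feb
  20 |   6 | febfaaefccedfeb

SA = [10, 2, 11, 5, 20, 8, 4, 14, 15, 1, 3, 17, 19, 7, 16, 12, 9, 13, 0, 18, 6]
rank  pair      lcp
   1  s[10:],s[2:]  1  'a'
   2  s[2:],s[11:]  1  'a'
   3  s[11:],s[5:]  1  'a'
   4  s[5:],s[20:]  0  ''
   5  s[20:],s[8:]  1  'b'
   6  s[8:],s[4:]  0  ''
   7  s[4:],s[14:]  1  'c'
   8  s[14:],s[15:]  1  'c'
   9  s[15:],s[1:]  0  ''
  10  s[1:],s[3:]  1  'd'
  11  s[3:],s[17:]  1  'd'
  12  s[17:],s[19:]  0  ''
  13  s[19:],s[7:]  2  'eb'
  14  s[7:],s[16:]  1  'e'
  15  s[16:],s[12:]  1  'e'
  16  s[12:],s[9:]  0  ''
  17  s[9:],s[13:]  1  'f'
  18  s[13:],s[0:]  1  'f'
  19  s[0:],s[18:]  1  'f'
  20  s[18:],s[6:]  3  'feb'

n(n+1)/2 = 21·22/2 = 231
Σ LCP = 0 + 1 + 1 + 1 + 0 + 1 + 0 + 1 + 1 + 0 + 1 + 1 + 0 + 2 + 1 + 1 + 0 + 1 + 1 + 1 + 3 = 18
distinct = 231 − 18 = 213

213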